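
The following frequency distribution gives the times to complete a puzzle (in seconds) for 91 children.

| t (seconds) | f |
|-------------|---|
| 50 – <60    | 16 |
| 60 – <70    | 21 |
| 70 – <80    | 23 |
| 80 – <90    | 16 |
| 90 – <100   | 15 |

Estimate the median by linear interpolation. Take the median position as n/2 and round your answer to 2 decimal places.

Cumulative frequencies: 16, 37, 60, 76, 91
n = 91; position = n/2 = 45.5.
This falls in the class 70 – <80: L = 70, F = 37, f = 23, h = 10.
Median ≈ 70 + ((45.5 − 37) / 23) × 10 = 73.6957

73.70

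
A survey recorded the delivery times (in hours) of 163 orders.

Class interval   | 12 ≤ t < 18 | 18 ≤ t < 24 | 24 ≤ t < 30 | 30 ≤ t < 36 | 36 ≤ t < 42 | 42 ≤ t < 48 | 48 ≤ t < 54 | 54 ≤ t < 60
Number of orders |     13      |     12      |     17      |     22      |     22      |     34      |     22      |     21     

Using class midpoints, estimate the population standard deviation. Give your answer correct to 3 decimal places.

Midpoints: 15, 21, 27, 33, 39, 45, 51, 57
n = 163, Σfm = 6339, mean = 38.8896
Σfm² = 272331
Σf(m − x̄)² = Σfm² − (Σfm)²/n = 272331 − 6339²/163 = 25810.0123
Population variance = 25810.0123 / 163 = 158.3436
Standard deviation = √158.3436 = 12.5835

12.583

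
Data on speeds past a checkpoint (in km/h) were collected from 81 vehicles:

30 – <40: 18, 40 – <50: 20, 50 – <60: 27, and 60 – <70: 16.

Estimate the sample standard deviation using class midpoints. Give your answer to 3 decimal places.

Midpoints: 35, 45, 55, 65
n = 81, Σfm = 4055, mean = 50.0617
Σfm² = 211825
Σf(m − x̄)² = Σfm² − (Σfm)²/n = 211825 − 4055²/81 = 8824.6914
Sample variance = 8824.6914 / 80 = 110.3086
Standard deviation = √110.3086 = 10.5028

10.503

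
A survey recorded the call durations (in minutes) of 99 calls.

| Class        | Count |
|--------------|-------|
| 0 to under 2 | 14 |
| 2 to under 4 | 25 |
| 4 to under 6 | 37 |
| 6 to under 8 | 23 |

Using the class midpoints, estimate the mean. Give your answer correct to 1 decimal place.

Midpoints: 1, 3, 5, 7
Σfm = 14×1 + 25×3 + 37×5 + 23×7 = 435
n = Σf = 99
Mean = 435 / 99 = 4.3939

4.4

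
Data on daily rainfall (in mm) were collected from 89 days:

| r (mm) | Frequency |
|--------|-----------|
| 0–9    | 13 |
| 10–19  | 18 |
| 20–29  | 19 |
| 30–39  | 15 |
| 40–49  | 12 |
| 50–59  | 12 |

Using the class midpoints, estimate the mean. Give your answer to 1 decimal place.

Midpoints: 4.5, 14.5, 24.5, 34.5, 44.5, 54.5
Σfm = 13×4.5 + 18×14.5 + 19×24.5 + 15×34.5 + 12×44.5 + 12×54.5 = 2490.5
n = Σf = 89
Mean = 2490.5 / 89 = 27.9831

28.0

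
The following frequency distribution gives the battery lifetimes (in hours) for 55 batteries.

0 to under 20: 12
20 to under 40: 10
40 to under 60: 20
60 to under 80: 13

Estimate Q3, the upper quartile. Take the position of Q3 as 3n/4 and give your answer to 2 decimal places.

59.25

Cumulative frequencies: 12, 22, 42, 55
n = 55; position = 3n/4 = 41.25.
This falls in the class 40 to under 60: L = 40, F = 22, f = 20, h = 20.
Upper quartile ≈ 40 + ((41.25 − 22) / 20) × 20 = 59.2500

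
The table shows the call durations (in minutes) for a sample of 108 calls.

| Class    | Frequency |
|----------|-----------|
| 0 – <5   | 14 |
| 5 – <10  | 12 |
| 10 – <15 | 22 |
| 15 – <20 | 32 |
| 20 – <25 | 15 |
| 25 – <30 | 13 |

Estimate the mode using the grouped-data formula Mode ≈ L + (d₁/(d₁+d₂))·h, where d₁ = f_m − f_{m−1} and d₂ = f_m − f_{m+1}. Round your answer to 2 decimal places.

16.85

Modal class: 15 – <20 (highest frequency 32).
d₁ = 32 − 22 = 10, d₂ = 32 − 15 = 17
Mode ≈ 15 + (10/(10+17)) × 5 = 15 + 1.8519 = 16.8519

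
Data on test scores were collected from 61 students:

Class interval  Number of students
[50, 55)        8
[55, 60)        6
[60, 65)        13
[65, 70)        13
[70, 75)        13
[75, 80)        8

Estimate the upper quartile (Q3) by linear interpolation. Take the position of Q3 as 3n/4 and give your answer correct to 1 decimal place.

Cumulative frequencies: 8, 14, 27, 40, 53, 61
n = 61; position = 3n/4 = 45.75.
This falls in the class [70, 75): L = 70, F = 40, f = 13, h = 5.
Upper quartile ≈ 70 + ((45.75 − 40) / 13) × 5 = 72.2115

72.2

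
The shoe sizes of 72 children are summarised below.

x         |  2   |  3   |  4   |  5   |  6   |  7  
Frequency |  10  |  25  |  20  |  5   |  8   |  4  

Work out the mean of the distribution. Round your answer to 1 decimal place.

3.8

Values: 2, 3, 4, 5, 6, 7
Σfx = 10×2 + 25×3 + 20×4 + 5×5 + 8×6 + 4×7 = 276
n = Σf = 72
Mean = 276 / 72 = 3.8333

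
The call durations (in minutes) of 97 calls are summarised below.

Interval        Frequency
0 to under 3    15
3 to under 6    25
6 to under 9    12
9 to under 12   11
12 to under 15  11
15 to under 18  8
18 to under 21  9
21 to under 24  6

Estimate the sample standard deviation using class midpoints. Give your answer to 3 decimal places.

6.555

Midpoints: 1.5, 4.5, 7.5, 10.5, 13.5, 16.5, 19.5, 22.5
n = 97, Σfm = 931.5, mean = 9.6031
Σfm² = 13070.25
Σf(m − x̄)² = Σfm² − (Σfm)²/n = 13070.25 − 931.5²/97 = 4124.9691
Sample variance = 4124.9691 / 96 = 42.9684
Standard deviation = √42.9684 = 6.5550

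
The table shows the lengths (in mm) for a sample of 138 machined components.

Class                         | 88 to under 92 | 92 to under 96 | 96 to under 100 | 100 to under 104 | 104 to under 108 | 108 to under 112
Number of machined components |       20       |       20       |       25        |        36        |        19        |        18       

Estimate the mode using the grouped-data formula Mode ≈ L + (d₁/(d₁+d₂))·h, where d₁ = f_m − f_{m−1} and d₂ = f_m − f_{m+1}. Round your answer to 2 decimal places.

101.57

Modal class: 100 to under 104 (highest frequency 36).
d₁ = 36 − 25 = 11, d₂ = 36 − 19 = 17
Mode ≈ 100 + (11/(11+17)) × 4 = 100 + 1.5714 = 101.5714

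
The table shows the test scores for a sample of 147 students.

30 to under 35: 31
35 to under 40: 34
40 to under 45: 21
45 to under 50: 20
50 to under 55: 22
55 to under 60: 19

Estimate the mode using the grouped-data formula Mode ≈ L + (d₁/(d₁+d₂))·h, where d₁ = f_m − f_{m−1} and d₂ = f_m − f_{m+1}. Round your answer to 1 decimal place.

35.9

Modal class: 35 to under 40 (highest frequency 34).
d₁ = 34 − 31 = 3, d₂ = 34 − 21 = 13
Mode ≈ 35 + (3/(3+13)) × 5 = 35 + 0.9375 = 35.9375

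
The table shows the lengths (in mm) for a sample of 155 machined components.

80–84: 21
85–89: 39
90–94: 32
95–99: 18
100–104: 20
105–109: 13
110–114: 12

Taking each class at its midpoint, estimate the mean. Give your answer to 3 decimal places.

94.065

Midpoints: 82, 87, 92, 97, 102, 107, 112
Σfm = 21×82 + 39×87 + 32×92 + 18×97 + 20×102 + 13×107 + 12×112 = 14580
n = Σf = 155
Mean = 14580 / 155 = 94.0645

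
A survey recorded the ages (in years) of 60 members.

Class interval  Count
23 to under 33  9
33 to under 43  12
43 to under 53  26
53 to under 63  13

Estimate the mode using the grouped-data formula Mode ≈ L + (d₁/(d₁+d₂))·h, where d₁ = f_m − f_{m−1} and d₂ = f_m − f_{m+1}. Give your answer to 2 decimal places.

48.19

Modal class: 43 to under 53 (highest frequency 26).
d₁ = 26 − 12 = 14, d₂ = 26 − 13 = 13
Mode ≈ 43 + (14/(14+13)) × 10 = 43 + 5.1852 = 48.1852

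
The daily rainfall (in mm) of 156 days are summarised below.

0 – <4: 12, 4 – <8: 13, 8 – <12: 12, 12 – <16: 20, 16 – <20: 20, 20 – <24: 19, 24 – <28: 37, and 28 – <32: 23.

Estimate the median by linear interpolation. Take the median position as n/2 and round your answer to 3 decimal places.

Cumulative frequencies: 12, 25, 37, 57, 77, 96, 133, 156
n = 156; position = n/2 = 78.
This falls in the class 20 – <24: L = 20, F = 77, f = 19, h = 4.
Median ≈ 20 + ((78 − 77) / 19) × 4 = 20.2105

20.211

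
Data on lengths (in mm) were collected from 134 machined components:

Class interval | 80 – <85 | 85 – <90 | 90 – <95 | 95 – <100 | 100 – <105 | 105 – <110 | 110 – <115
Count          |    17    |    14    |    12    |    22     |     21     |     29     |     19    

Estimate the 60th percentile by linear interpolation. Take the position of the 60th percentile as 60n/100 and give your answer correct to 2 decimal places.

103.67

Cumulative frequencies: 17, 31, 43, 65, 86, 115, 134
n = 134; position = 60n/100 = 80.4.
This falls in the class 100 – <105: L = 100, F = 65, f = 21, h = 5.
60th percentile ≈ 100 + ((80.4 − 65) / 21) × 5 = 103.6667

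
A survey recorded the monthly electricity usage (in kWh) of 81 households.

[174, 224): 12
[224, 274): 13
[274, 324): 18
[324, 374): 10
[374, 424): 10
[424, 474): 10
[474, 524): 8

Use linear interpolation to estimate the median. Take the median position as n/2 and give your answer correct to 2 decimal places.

317.06

Cumulative frequencies: 12, 25, 43, 53, 63, 73, 81
n = 81; position = n/2 = 40.5.
This falls in the class [274, 324): L = 274, F = 25, f = 18, h = 50.
Median ≈ 274 + ((40.5 − 25) / 18) × 50 = 317.0556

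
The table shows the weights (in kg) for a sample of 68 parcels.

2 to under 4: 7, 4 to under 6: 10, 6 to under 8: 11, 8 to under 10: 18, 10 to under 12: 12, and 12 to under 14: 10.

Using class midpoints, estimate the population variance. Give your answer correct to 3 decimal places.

9.419

Midpoints: 3, 5, 7, 9, 11, 13
n = 68, Σfm = 572, mean = 8.4118
Σfm² = 5452
Σf(m − x̄)² = Σfm² − (Σfm)²/n = 5452 − 572²/68 = 640.4706
Population variance = 640.4706 / 68 = 9.4187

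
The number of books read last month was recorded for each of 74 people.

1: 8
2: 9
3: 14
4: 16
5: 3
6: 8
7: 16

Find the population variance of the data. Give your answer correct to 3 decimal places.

4.045

Values: 1, 2, 3, 4, 5, 6, 7
n = 74, Σfx = 307, mean = 4.1486
Σfx² = 1573
Σf(x − x̄)² = Σfx² − (Σfx)²/n = 1573 − 307²/74 = 299.3649
Population variance = 299.3649 / 74 = 4.0455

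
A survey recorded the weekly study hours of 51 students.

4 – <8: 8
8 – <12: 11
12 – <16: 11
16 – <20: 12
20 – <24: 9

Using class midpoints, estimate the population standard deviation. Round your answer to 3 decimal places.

Midpoints: 6, 10, 14, 18, 22
n = 51, Σfm = 726, mean = 14.2353
Σfm² = 11788
Σf(m − x̄)² = Σfm² − (Σfm)²/n = 11788 − 726²/51 = 1453.1765
Population variance = 1453.1765 / 51 = 28.4937
Standard deviation = √28.4937 = 5.3379

5.338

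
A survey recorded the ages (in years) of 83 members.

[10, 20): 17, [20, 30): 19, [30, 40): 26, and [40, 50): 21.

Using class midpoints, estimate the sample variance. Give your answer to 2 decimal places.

116.66

Midpoints: 15, 25, 35, 45
n = 83, Σfm = 2585, mean = 31.1446
Σfm² = 90075
Σf(m − x̄)² = Σfm² − (Σfm)²/n = 90075 − 2585²/83 = 9566.2651
Sample variance = 9566.2651 / 82 = 116.6618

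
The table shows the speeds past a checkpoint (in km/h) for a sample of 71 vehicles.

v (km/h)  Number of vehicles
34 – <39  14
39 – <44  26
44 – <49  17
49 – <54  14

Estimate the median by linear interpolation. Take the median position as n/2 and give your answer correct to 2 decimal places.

Cumulative frequencies: 14, 40, 57, 71
n = 71; position = n/2 = 35.5.
This falls in the class 39 – <44: L = 39, F = 14, f = 26, h = 5.
Median ≈ 39 + ((35.5 − 14) / 26) × 5 = 43.1346

43.13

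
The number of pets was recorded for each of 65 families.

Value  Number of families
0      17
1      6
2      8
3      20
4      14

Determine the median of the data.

Cumulative frequencies: 17, 23, 31, 51, 65
n = 65, so the median is the value in position (n+1)/2 = 33.
Position 33 falls at value 3.

3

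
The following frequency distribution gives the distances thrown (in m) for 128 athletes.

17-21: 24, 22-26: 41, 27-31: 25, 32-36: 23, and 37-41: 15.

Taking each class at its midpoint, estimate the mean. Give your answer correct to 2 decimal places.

27.59

Midpoints: 19, 24, 29, 34, 39
Σfm = 24×19 + 41×24 + 25×29 + 23×34 + 15×39 = 3532
n = Σf = 128
Mean = 3532 / 128 = 27.5938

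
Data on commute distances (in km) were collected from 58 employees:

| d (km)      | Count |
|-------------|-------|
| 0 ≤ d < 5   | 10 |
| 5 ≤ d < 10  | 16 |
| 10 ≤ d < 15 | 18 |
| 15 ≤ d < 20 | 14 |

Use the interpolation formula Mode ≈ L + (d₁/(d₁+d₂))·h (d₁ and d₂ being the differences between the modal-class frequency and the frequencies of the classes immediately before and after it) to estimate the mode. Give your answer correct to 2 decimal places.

11.67

Modal class: 10 ≤ d < 15 (highest frequency 18).
d₁ = 18 − 16 = 2, d₂ = 18 − 14 = 4
Mode ≈ 10 + (2/(2+4)) × 5 = 10 + 1.6667 = 11.6667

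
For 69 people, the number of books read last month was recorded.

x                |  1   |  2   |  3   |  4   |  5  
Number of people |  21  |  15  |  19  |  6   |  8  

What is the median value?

Cumulative frequencies: 21, 36, 55, 61, 69
n = 69, so the median is the value in position (n+1)/2 = 35.
Position 35 falls at value 2.

2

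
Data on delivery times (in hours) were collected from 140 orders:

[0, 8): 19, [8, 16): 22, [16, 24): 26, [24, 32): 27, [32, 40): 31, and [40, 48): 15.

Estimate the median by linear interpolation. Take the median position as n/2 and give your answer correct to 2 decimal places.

24.89

Cumulative frequencies: 19, 41, 67, 94, 125, 140
n = 140; position = n/2 = 70.
This falls in the class [24, 32): L = 24, F = 67, f = 27, h = 8.
Median ≈ 24 + ((70 − 67) / 27) × 8 = 24.8889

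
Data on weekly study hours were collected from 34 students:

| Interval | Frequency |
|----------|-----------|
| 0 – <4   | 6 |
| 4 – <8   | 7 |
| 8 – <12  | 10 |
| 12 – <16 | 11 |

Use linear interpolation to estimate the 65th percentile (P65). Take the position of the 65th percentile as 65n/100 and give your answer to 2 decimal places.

11.64

Cumulative frequencies: 6, 13, 23, 34
n = 34; position = 65n/100 = 22.1.
This falls in the class 8 – <12: L = 8, F = 13, f = 10, h = 4.
65th percentile ≈ 8 + ((22.1 − 13) / 10) × 4 = 11.6400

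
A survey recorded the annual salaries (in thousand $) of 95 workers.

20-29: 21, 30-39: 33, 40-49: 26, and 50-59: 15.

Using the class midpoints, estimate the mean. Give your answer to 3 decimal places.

38.184

Midpoints: 24.5, 34.5, 44.5, 54.5
Σfm = 21×24.5 + 33×34.5 + 26×44.5 + 15×54.5 = 3627.5
n = Σf = 95
Mean = 3627.5 / 95 = 38.1842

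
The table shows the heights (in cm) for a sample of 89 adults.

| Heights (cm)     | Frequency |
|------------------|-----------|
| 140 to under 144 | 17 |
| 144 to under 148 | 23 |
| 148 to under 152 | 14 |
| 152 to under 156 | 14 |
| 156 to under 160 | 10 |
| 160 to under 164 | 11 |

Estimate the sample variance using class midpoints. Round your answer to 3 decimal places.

Midpoints: 142, 146, 150, 154, 158, 162
n = 89, Σfm = 13390, mean = 150.4494
Σfm² = 2018404
Σf(m − x̄)² = Σfm² − (Σfm)²/n = 2018404 − 13390²/89 = 3886.0225
Sample variance = 3886.0225 / 88 = 44.1593

44.159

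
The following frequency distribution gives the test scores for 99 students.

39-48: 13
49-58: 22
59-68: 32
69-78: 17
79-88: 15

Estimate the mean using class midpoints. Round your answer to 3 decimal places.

Midpoints: 43.5, 53.5, 63.5, 73.5, 83.5
Σfm = 13×43.5 + 22×53.5 + 32×63.5 + 17×73.5 + 15×83.5 = 6276.5
n = Σf = 99
Mean = 6276.5 / 99 = 63.3990

63.399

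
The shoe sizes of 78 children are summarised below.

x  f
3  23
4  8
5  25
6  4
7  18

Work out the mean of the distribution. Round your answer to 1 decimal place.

4.8

Values: 3, 4, 5, 6, 7
Σfx = 23×3 + 8×4 + 25×5 + 4×6 + 18×7 = 376
n = Σf = 78
Mean = 376 / 78 = 4.8205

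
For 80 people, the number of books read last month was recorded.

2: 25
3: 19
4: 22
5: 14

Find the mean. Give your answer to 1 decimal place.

Values: 2, 3, 4, 5
Σfx = 25×2 + 19×3 + 22×4 + 14×5 = 265
n = Σf = 80
Mean = 265 / 80 = 3.3125

3.3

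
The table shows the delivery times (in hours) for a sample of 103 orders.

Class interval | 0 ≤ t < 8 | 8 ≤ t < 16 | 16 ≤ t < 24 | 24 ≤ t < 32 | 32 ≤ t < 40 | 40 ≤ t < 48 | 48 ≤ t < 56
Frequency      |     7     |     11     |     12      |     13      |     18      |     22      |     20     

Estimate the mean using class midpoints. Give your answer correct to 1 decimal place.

Midpoints: 4, 12, 20, 28, 36, 44, 52
Σfm = 7×4 + 11×12 + 12×20 + 13×28 + 18×36 + 22×44 + 20×52 = 3420
n = Σf = 103
Mean = 3420 / 103 = 33.2039

33.2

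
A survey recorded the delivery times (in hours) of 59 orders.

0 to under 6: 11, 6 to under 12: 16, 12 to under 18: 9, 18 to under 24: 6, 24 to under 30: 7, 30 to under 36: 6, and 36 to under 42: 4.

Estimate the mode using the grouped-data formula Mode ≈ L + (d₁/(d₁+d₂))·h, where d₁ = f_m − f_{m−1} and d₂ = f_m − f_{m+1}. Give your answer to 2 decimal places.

Modal class: 6 to under 12 (highest frequency 16).
d₁ = 16 − 11 = 5, d₂ = 16 − 9 = 7
Mode ≈ 6 + (5/(5+7)) × 6 = 6 + 2.5000 = 8.5000

8.50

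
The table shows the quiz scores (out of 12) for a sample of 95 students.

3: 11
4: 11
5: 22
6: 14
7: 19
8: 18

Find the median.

Cumulative frequencies: 11, 22, 44, 58, 77, 95
n = 95, so the median is the value in position (n+1)/2 = 48.
Position 48 falls at value 6.

6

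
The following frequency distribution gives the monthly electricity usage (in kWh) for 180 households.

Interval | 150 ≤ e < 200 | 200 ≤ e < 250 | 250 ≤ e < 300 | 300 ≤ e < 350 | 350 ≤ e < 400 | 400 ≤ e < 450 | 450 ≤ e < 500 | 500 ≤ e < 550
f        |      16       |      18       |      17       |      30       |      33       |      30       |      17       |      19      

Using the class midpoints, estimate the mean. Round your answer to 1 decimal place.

358.1

Midpoints: 175, 225, 275, 325, 375, 425, 475, 525
Σfm = 16×175 + 18×225 + 17×275 + 30×325 + 33×375 + 30×425 + 17×475 + 19×525 = 64450
n = Σf = 180
Mean = 64450 / 180 = 358.0556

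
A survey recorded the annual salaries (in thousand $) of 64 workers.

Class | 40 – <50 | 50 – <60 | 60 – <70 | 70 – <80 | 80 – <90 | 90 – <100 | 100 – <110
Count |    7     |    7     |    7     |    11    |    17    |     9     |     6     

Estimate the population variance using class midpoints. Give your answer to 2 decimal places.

Midpoints: 45, 55, 65, 75, 85, 95, 105
n = 64, Σfm = 4910, mean = 76.7188
Σfm² = 397000
Σf(m − x̄)² = Σfm² − (Σfm)²/n = 397000 − 4910²/64 = 20310.9375
Population variance = 20310.9375 / 64 = 317.3584

317.36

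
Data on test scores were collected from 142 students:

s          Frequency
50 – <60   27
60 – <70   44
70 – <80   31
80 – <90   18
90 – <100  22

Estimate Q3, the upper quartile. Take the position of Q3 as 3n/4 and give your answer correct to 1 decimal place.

Cumulative frequencies: 27, 71, 102, 120, 142
n = 142; position = 3n/4 = 106.5.
This falls in the class 80 – <90: L = 80, F = 102, f = 18, h = 10.
Upper quartile ≈ 80 + ((106.5 − 102) / 18) × 10 = 82.5000

82.5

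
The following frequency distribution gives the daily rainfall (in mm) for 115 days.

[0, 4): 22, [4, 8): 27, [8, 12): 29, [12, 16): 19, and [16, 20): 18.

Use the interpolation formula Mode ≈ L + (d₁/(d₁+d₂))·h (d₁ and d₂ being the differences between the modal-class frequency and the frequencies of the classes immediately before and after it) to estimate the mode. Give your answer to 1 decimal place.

Modal class: [8, 12) (highest frequency 29).
d₁ = 29 − 27 = 2, d₂ = 29 − 19 = 10
Mode ≈ 8 + (2/(2+10)) × 4 = 8 + 0.6667 = 8.6667

8.7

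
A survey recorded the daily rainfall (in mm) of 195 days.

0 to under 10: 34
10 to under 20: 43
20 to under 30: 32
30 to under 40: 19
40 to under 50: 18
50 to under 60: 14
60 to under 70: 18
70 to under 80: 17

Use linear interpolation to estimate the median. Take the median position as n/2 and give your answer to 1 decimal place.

26.4

Cumulative frequencies: 34, 77, 109, 128, 146, 160, 178, 195
n = 195; position = n/2 = 97.5.
This falls in the class 20 to under 30: L = 20, F = 77, f = 32, h = 10.
Median ≈ 20 + ((97.5 − 77) / 32) × 10 = 26.4062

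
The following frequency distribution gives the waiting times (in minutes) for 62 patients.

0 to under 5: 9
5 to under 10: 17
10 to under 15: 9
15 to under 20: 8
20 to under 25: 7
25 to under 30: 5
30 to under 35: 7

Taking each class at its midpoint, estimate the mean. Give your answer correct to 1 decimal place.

14.9

Midpoints: 2.5, 7.5, 12.5, 17.5, 22.5, 27.5, 32.5
Σfm = 9×2.5 + 17×7.5 + 9×12.5 + 8×17.5 + 7×22.5 + 5×27.5 + 7×32.5 = 925
n = Σf = 62
Mean = 925 / 62 = 14.9194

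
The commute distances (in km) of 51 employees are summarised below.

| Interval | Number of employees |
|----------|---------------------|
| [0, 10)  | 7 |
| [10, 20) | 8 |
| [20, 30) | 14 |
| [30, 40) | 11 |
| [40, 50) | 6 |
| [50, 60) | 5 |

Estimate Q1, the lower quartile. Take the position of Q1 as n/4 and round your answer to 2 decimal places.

17.19

Cumulative frequencies: 7, 15, 29, 40, 46, 51
n = 51; position = n/4 = 12.75.
This falls in the class [10, 20): L = 10, F = 7, f = 8, h = 10.
Lower quartile ≈ 10 + ((12.75 − 7) / 8) × 10 = 17.1875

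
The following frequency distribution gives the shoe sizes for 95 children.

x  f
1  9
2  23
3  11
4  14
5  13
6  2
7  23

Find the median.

4

Cumulative frequencies: 9, 32, 43, 57, 70, 72, 95
n = 95, so the median is the value in position (n+1)/2 = 48.
Position 48 falls at value 4.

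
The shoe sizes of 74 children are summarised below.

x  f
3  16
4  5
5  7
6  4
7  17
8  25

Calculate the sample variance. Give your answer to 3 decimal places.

3.944

Values: 3, 4, 5, 6, 7, 8
n = 74, Σfx = 446, mean = 6.0270
Σfx² = 2976
Σf(x − x̄)² = Σfx² − (Σfx)²/n = 2976 − 446²/74 = 287.9459
Sample variance = 287.9459 / 73 = 3.9445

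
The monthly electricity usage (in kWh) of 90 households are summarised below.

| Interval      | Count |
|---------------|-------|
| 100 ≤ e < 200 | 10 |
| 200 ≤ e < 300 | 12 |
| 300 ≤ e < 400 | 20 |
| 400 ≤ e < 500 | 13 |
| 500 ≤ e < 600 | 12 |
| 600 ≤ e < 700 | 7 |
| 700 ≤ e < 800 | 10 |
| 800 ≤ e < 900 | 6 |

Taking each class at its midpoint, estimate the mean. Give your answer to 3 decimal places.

456.667

Midpoints: 150, 250, 350, 450, 550, 650, 750, 850
Σfm = 10×150 + 12×250 + 20×350 + 13×450 + 12×550 + 7×650 + 10×750 + 6×850 = 41100
n = Σf = 90
Mean = 41100 / 90 = 456.6667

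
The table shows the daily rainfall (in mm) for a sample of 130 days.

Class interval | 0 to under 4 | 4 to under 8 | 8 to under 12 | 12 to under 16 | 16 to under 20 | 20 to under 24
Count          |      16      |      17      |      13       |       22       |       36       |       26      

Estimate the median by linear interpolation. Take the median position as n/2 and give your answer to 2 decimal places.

15.45

Cumulative frequencies: 16, 33, 46, 68, 104, 130
n = 130; position = n/2 = 65.
This falls in the class 12 to under 16: L = 12, F = 46, f = 22, h = 4.
Median ≈ 12 + ((65 − 46) / 22) × 4 = 15.4545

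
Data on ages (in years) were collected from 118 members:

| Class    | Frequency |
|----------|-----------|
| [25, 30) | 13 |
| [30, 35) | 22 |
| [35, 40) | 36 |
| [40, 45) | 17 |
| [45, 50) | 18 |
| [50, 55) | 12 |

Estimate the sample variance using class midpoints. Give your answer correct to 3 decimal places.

Midpoints: 27.5, 32.5, 37.5, 42.5, 47.5, 52.5
n = 118, Σfm = 4630, mean = 39.2373
Σfm² = 188087.5
Σf(m − x̄)² = Σfm² − (Σfm)²/n = 188087.5 − 4630²/118 = 6418.8559
Sample variance = 6418.8559 / 117 = 54.8620

54.862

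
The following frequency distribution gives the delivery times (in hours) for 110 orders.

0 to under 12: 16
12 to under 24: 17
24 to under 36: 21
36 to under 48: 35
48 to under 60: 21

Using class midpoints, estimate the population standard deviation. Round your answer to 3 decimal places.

Midpoints: 6, 18, 30, 42, 54
n = 110, Σfm = 3636, mean = 33.0545
Σfm² = 147960
Σf(m − x̄)² = Σfm² − (Σfm)²/n = 147960 − 3636²/110 = 27773.6727
Population variance = 27773.6727 / 110 = 252.4879
Standard deviation = √252.4879 = 15.8899

15.890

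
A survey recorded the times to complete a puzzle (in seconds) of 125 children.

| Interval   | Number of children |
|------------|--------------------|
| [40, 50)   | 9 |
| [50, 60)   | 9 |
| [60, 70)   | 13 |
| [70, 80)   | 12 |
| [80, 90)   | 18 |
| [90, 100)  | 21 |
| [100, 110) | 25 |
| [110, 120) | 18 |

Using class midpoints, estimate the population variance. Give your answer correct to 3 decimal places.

Midpoints: 45, 55, 65, 75, 85, 95, 105, 115
n = 125, Σfm = 10865, mean = 86.9200
Σfm² = 1001125
Σf(m − x̄)² = Σfm² − (Σfm)²/n = 1001125 − 10865²/125 = 56739.2000
Population variance = 56739.2000 / 125 = 453.9136

453.914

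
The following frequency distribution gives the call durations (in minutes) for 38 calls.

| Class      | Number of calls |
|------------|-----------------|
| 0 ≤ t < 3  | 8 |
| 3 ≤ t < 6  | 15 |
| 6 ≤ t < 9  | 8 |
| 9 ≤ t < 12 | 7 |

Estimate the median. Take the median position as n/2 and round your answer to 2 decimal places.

5.20

Cumulative frequencies: 8, 23, 31, 38
n = 38; position = n/2 = 19.
This falls in the class 3 ≤ t < 6: L = 3, F = 8, f = 15, h = 3.
Median ≈ 3 + ((19 − 8) / 15) × 3 = 5.2000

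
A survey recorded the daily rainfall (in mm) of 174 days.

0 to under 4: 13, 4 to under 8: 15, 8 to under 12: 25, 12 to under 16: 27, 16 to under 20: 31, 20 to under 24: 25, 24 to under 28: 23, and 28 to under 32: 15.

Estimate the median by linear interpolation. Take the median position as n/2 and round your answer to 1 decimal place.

16.9

Cumulative frequencies: 13, 28, 53, 80, 111, 136, 159, 174
n = 174; position = n/2 = 87.
This falls in the class 16 to under 20: L = 16, F = 80, f = 31, h = 4.
Median ≈ 16 + ((87 − 80) / 31) × 4 = 16.9032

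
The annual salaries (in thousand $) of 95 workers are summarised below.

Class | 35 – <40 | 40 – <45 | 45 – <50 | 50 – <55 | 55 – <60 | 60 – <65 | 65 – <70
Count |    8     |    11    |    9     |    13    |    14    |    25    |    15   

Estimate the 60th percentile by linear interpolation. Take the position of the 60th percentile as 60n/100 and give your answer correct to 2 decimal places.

Cumulative frequencies: 8, 19, 28, 41, 55, 80, 95
n = 95; position = 60n/100 = 57.
This falls in the class 60 – <65: L = 60, F = 55, f = 25, h = 5.
60th percentile ≈ 60 + ((57 − 55) / 25) × 5 = 60.4000

60.40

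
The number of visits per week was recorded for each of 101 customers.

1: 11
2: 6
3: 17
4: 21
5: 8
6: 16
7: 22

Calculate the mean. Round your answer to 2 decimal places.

Values: 1, 2, 3, 4, 5, 6, 7
Σfx = 11×1 + 6×2 + 17×3 + 21×4 + 8×5 + 16×6 + 22×7 = 448
n = Σf = 101
Mean = 448 / 101 = 4.4356

4.44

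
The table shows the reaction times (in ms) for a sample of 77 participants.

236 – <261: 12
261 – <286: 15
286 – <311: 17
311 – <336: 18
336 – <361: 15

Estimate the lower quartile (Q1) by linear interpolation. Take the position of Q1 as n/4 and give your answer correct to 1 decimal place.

Cumulative frequencies: 12, 27, 44, 62, 77
n = 77; position = n/4 = 19.25.
This falls in the class 261 – <286: L = 261, F = 12, f = 15, h = 25.
Lower quartile ≈ 261 + ((19.25 − 12) / 15) × 25 = 273.0833

273.1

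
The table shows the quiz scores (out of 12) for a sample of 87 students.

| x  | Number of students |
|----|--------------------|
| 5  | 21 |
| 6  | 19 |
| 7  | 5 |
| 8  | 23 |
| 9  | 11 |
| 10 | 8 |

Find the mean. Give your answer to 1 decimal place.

7.1

Values: 5, 6, 7, 8, 9, 10
Σfx = 21×5 + 19×6 + 5×7 + 23×8 + 11×9 + 8×10 = 617
n = Σf = 87
Mean = 617 / 87 = 7.0920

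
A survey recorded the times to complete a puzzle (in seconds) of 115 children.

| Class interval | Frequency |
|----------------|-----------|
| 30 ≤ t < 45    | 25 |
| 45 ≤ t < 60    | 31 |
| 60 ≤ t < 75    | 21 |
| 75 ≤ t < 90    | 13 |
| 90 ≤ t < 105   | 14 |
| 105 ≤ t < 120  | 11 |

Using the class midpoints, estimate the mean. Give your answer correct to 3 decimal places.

66.587

Midpoints: 37.5, 52.5, 67.5, 82.5, 97.5, 112.5
Σfm = 25×37.5 + 31×52.5 + 21×67.5 + 13×82.5 + 14×97.5 + 11×112.5 = 7657.5
n = Σf = 115
Mean = 7657.5 / 115 = 66.5870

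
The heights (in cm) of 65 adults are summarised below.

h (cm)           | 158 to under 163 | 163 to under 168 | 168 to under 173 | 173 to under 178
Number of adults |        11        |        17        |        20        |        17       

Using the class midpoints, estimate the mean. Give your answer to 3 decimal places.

Midpoints: 160.5, 165.5, 170.5, 175.5
Σfm = 11×160.5 + 17×165.5 + 20×170.5 + 17×175.5 = 10972.5
n = Σf = 65
Mean = 10972.5 / 65 = 168.8077

168.808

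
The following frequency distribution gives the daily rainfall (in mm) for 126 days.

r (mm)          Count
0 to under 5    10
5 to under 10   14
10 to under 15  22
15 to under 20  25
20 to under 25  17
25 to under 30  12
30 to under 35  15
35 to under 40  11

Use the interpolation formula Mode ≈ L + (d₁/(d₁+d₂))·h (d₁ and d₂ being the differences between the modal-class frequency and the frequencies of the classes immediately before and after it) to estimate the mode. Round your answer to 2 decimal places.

16.36

Modal class: 15 to under 20 (highest frequency 25).
d₁ = 25 − 22 = 3, d₂ = 25 − 17 = 8
Mode ≈ 15 + (3/(3+8)) × 5 = 15 + 1.3636 = 16.3636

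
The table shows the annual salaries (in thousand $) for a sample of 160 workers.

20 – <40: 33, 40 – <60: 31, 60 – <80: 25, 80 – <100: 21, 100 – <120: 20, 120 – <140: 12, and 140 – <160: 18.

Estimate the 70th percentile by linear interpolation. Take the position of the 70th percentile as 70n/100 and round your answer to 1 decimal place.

102.0

Cumulative frequencies: 33, 64, 89, 110, 130, 142, 160
n = 160; position = 70n/100 = 112.
This falls in the class 100 – <120: L = 100, F = 110, f = 20, h = 20.
70th percentile ≈ 100 + ((112 − 110) / 20) × 20 = 102.0000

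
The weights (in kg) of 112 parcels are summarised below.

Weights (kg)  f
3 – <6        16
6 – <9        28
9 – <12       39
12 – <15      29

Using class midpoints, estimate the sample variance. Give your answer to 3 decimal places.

9.115

Midpoints: 4.5, 7.5, 10.5, 13.5
n = 112, Σfm = 1083, mean = 9.6696
Σfm² = 11484
Σf(m − x̄)² = Σfm² − (Σfm)²/n = 11484 − 1083²/112 = 1011.7768
Sample variance = 1011.7768 / 111 = 9.1151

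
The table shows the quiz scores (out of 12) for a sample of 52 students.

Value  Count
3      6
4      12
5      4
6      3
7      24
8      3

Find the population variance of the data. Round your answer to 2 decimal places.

2.64

Values: 3, 4, 5, 6, 7, 8
n = 52, Σfx = 296, mean = 5.6923
Σfx² = 1822
Σf(x − x̄)² = Σfx² − (Σfx)²/n = 1822 − 296²/52 = 137.0769
Population variance = 137.0769 / 52 = 2.6361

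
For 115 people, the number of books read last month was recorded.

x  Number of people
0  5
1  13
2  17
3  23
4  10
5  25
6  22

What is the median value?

Cumulative frequencies: 5, 18, 35, 58, 68, 93, 115
n = 115, so the median is the value in position (n+1)/2 = 58.
Position 58 falls at value 3.

3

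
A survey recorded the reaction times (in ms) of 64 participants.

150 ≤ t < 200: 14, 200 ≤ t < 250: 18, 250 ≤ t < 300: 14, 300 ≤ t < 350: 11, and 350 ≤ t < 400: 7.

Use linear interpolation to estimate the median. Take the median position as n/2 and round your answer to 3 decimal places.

250.000

Cumulative frequencies: 14, 32, 46, 57, 64
n = 64; position = n/2 = 32.
This falls in the class 200 ≤ t < 250: L = 200, F = 14, f = 18, h = 50.
Median ≈ 200 + ((32 − 14) / 18) × 50 = 250.0000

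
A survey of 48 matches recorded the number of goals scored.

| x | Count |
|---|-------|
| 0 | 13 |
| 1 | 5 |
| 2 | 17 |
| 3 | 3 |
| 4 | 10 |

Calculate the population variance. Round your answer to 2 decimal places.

2.06

Values: 0, 1, 2, 3, 4
n = 48, Σfx = 88, mean = 1.8333
Σfx² = 260
Σf(x − x̄)² = Σfx² − (Σfx)²/n = 260 − 88²/48 = 98.6667
Population variance = 98.6667 / 48 = 2.0556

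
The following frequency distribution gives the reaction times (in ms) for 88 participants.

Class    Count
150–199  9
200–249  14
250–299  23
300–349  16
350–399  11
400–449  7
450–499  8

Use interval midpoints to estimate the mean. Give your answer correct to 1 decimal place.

Midpoints: 174.5, 224.5, 274.5, 324.5, 374.5, 424.5, 474.5
Σfm = 9×174.5 + 14×224.5 + 23×274.5 + 16×324.5 + 11×374.5 + 7×424.5 + 8×474.5 = 27106
n = Σf = 88
Mean = 27106 / 88 = 308.0227

308.0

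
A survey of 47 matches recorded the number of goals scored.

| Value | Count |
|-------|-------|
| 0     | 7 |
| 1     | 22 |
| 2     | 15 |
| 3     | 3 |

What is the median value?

1

Cumulative frequencies: 7, 29, 44, 47
n = 47, so the median is the value in position (n+1)/2 = 24.
Position 24 falls at value 1.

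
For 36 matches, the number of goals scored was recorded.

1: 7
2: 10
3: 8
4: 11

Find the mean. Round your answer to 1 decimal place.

2.6

Values: 1, 2, 3, 4
Σfx = 7×1 + 10×2 + 8×3 + 11×4 = 95
n = Σf = 36
Mean = 95 / 36 = 2.6389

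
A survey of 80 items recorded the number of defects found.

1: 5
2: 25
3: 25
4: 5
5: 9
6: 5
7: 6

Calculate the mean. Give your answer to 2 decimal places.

3.34

Values: 1, 2, 3, 4, 5, 6, 7
Σfx = 5×1 + 25×2 + 25×3 + 5×4 + 9×5 + 5×6 + 6×7 = 267
n = Σf = 80
Mean = 267 / 80 = 3.3375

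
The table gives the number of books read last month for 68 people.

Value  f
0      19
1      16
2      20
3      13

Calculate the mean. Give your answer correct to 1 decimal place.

1.4

Values: 0, 1, 2, 3
Σfx = 19×0 + 16×1 + 20×2 + 13×3 = 95
n = Σf = 68
Mean = 95 / 68 = 1.3971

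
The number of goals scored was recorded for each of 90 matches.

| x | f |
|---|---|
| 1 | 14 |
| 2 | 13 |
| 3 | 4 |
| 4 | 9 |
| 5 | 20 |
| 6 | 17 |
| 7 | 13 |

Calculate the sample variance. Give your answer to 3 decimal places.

Values: 1, 2, 3, 4, 5, 6, 7
n = 90, Σfx = 381, mean = 4.2333
Σfx² = 1995
Σf(x − x̄)² = Σfx² − (Σfx)²/n = 1995 − 381²/90 = 382.1000
Sample variance = 382.1000 / 89 = 4.2933

4.293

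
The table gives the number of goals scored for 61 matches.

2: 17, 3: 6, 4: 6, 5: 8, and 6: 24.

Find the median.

Cumulative frequencies: 17, 23, 29, 37, 61
n = 61, so the median is the value in position (n+1)/2 = 31.
Position 31 falls at value 5.

5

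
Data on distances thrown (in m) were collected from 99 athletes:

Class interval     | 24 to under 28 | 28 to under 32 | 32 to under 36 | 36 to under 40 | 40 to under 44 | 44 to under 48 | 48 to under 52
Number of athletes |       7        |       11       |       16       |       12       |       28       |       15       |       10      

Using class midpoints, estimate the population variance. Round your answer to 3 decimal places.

47.274

Midpoints: 26, 30, 34, 38, 42, 46, 50
n = 99, Σfm = 3878, mean = 39.1717
Σfm² = 156588
Σf(m − x̄)² = Σfm² − (Σfm)²/n = 156588 − 3878²/99 = 4680.0808
Population variance = 4680.0808 / 99 = 47.2735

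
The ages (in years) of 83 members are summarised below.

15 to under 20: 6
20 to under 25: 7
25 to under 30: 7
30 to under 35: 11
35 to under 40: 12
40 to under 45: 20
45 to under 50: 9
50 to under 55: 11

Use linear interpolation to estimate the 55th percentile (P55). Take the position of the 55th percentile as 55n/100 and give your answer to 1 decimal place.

Cumulative frequencies: 6, 13, 20, 31, 43, 63, 72, 83
n = 83; position = 55n/100 = 45.65.
This falls in the class 40 to under 45: L = 40, F = 43, f = 20, h = 5.
55th percentile ≈ 40 + ((45.65 − 43) / 20) × 5 = 40.6625

40.7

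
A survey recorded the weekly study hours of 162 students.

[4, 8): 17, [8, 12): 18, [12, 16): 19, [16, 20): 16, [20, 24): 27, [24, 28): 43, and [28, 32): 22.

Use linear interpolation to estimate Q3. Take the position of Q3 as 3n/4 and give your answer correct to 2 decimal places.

26.28

Cumulative frequencies: 17, 35, 54, 70, 97, 140, 162
n = 162; position = 3n/4 = 121.5.
This falls in the class [24, 28): L = 24, F = 97, f = 43, h = 4.
Upper quartile ≈ 24 + ((121.5 − 97) / 43) × 4 = 26.2791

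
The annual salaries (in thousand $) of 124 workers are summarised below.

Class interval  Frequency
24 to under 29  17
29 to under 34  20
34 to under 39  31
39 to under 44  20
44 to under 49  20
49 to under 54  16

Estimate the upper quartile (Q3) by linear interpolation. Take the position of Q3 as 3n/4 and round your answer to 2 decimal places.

45.25

Cumulative frequencies: 17, 37, 68, 88, 108, 124
n = 124; position = 3n/4 = 93.
This falls in the class 44 to under 49: L = 44, F = 88, f = 20, h = 5.
Upper quartile ≈ 44 + ((93 − 88) / 20) × 5 = 45.2500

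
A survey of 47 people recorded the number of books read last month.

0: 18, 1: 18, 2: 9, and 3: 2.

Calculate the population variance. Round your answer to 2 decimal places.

0.73

Values: 0, 1, 2, 3
n = 47, Σfx = 42, mean = 0.8936
Σfx² = 72
Σf(x − x̄)² = Σfx² − (Σfx)²/n = 72 − 42²/47 = 34.4681
Population variance = 34.4681 / 47 = 0.7334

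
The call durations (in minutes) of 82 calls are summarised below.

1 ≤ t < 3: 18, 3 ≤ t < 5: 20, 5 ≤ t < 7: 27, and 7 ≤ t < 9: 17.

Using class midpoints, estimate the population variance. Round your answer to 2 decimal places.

4.41

Midpoints: 2, 4, 6, 8
n = 82, Σfm = 414, mean = 5.0488
Σfm² = 2452
Σf(m − x̄)² = Σfm² − (Σfm)²/n = 2452 − 414²/82 = 361.8049
Population variance = 361.8049 / 82 = 4.4123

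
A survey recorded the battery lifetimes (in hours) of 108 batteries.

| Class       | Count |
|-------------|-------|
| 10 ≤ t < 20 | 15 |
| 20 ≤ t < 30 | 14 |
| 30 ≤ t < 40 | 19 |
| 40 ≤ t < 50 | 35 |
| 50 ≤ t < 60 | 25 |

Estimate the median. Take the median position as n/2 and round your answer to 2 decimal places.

Cumulative frequencies: 15, 29, 48, 83, 108
n = 108; position = n/2 = 54.
This falls in the class 40 ≤ t < 50: L = 40, F = 48, f = 35, h = 10.
Median ≈ 40 + ((54 − 48) / 35) × 10 = 41.7143

41.71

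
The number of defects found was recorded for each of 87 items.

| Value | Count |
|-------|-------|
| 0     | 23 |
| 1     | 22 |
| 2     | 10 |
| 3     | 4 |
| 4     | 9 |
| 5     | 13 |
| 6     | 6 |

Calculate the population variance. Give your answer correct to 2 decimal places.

Values: 0, 1, 2, 3, 4, 5, 6
n = 87, Σfx = 191, mean = 2.1954
Σfx² = 783
Σf(x − x̄)² = Σfx² − (Σfx)²/n = 783 − 191²/87 = 363.6782
Population variance = 363.6782 / 87 = 4.1802

4.18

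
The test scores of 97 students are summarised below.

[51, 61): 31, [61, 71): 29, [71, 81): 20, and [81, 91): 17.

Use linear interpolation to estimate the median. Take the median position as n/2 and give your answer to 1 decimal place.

Cumulative frequencies: 31, 60, 80, 97
n = 97; position = n/2 = 48.5.
This falls in the class [61, 71): L = 61, F = 31, f = 29, h = 10.
Median ≈ 61 + ((48.5 − 31) / 29) × 10 = 67.0345

67.0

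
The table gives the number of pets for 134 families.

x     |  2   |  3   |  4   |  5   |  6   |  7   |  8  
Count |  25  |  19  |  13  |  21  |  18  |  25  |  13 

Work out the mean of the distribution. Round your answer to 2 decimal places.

Values: 2, 3, 4, 5, 6, 7, 8
Σfx = 25×2 + 19×3 + 13×4 + 21×5 + 18×6 + 25×7 + 13×8 = 651
n = Σf = 134
Mean = 651 / 134 = 4.8582

4.86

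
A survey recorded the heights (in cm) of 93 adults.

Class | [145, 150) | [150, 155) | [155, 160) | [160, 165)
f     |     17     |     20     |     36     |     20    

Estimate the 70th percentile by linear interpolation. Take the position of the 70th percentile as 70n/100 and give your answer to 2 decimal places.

Cumulative frequencies: 17, 37, 73, 93
n = 93; position = 70n/100 = 65.1.
This falls in the class [155, 160): L = 155, F = 37, f = 36, h = 5.
70th percentile ≈ 155 + ((65.1 − 37) / 36) × 5 = 158.9028

158.90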